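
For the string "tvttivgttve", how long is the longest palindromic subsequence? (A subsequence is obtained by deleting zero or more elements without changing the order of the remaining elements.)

7

One longest palindromic subsequence is vttgttv (positions 2,3,4,7,8,9,10); it reads the same forward and backward, and the interval DP gives dp[1][11] = 7.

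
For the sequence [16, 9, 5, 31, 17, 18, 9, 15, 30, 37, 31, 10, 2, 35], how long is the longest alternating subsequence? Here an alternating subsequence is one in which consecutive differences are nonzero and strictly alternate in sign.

Track the best alternating length ending on an up-step vs a down-step at each position: up/down = 1/1, 1/2, 1/2, 3/1, 3/4, 5/4, 3/6, 7/6, 7/4, 7/1, 7/8, 7/8, 1/8, 9/8.
The maximum over both is 9; one such subsequence is 16, 9, 31, 17, 18, 9, 37, 31, 35.

9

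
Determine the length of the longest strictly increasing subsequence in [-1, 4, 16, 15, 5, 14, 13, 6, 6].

Let dp[i] be the longest increasing subsequence ending at position i. Then dp = [1, 2, 3, 3, 3, 4, 4, 4, 4].
The maximum is 4; one witness is -1, 4, 5, 14 at positions 1,2,5,6.

4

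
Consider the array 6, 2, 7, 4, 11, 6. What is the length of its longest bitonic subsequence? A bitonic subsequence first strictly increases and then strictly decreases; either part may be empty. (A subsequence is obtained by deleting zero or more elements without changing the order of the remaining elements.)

4

One longest bitonic subsequence is 6, 7, 11, 6 (positions 1,3,5,6): it rises to 11 then falls. Length 4 is optimal.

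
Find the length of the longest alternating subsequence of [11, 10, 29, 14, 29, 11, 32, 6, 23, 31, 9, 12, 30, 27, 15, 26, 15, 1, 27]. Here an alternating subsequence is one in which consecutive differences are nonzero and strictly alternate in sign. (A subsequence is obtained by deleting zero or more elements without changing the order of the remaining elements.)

A longest alternating subsequence is 11, 10, 29, 14, 29, 11, 32, 6, 23, 9, 30, 15, 26, 15, 27 (positions 1,2,3,4,5,6,7,8,9,11,13,15,16,17,19); its 14 consecutive differences strictly alternate in sign, and length 15 is optimal.

15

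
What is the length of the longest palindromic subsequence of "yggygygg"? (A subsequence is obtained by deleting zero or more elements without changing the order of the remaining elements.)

One longest palindromic subsequence is ggygygg (positions 2,3,4,5,6,7,8); it reads the same forward and backward, and the interval DP gives dp[1][8] = 7.

7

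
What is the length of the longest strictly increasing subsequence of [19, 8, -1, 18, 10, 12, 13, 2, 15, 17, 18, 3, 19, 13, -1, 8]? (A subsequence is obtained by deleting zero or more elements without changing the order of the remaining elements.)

8

One longest increasing subsequence is 8, 10, 12, 13, 15, 17, 18, 19 (positions 2,5,6,7,9,10,11,13), of length 8; no longer one exists.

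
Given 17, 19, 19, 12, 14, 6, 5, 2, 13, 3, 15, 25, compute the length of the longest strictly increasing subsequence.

Let dp[i] be the longest increasing subsequence ending at position i. Then dp = [1, 2, 2, 1, 2, 1, 1, 1, 2, 2, 3, 4].
The maximum is 4; one witness is 12, 14, 15, 25 at positions 4,5,11,12.

4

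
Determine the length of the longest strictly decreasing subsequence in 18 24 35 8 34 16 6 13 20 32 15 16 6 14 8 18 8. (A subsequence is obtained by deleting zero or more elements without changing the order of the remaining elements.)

6

Scanning left to right, the best length ending at each element is: 18→1, 24→1, 35→1, 8→2, 34→2, 16→3, 6→4, 13→4, 20→3, 32→3, 15→4, 16→4, 6→5, 14→5, 8→6, 18→4, 8→6.
So the longest decreasing subsequence has length 6, e.g. 35, 34, 16, 15, 14, 8.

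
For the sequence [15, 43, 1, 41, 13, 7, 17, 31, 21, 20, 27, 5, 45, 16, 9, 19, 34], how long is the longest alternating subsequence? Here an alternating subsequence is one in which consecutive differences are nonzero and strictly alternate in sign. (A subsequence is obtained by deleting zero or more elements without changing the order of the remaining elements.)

12

Track the best alternating length ending on an up-step vs a down-step at each position: up/down = 1/1, 2/1, 1/3, 4/3, 4/5, 4/5, 6/5, 6/5, 6/7, 6/7, 8/7, 4/9, 10/1, 10/11, 10/11, 12/11, 12/11.
The maximum over both is 12; one such subsequence is 15, 43, 1, 41, 13, 31, 21, 27, 5, 45, 16, 19.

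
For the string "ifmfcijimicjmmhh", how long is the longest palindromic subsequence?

7

Using dp[i][j] = 2 + dp[i+1][j−1] if the ends match, else max(dp[i+1][j], dp[i][j−1]):
dp[1][16] = 7. A witness is mjimijm at positions 3,7,8,9,10,12,14.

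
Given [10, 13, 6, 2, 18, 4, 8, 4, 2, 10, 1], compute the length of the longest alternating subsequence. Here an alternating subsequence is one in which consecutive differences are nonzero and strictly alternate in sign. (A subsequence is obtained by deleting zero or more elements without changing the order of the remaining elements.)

9

A longest alternating subsequence is 10, 13, 6, 18, 4, 8, 4, 10, 1 (positions 1,2,3,5,6,7,8,10,11); its 8 consecutive differences strictly alternate in sign, and length 9 is optimal.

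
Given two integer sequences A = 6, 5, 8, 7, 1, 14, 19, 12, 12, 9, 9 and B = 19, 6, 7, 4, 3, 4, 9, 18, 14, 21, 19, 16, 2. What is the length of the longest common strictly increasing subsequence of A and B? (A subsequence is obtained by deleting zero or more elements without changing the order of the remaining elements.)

4

For each value that appears in both, track the longest common increasing run ending there.
The best achievable length is 4; one witness is 6, 7, 14, 19 (A-positions 1,4,6,7, B-positions 2,3,9,11).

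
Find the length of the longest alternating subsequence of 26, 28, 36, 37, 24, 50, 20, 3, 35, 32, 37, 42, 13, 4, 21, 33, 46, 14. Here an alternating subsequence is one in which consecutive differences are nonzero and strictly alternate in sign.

Track the best alternating length ending on an up-step vs a down-step at each position: up/down = 1/1, 2/1, 2/1, 2/1, 1/3, 4/1, 1/5, 1/5, 6/5, 6/7, 8/5, 8/5, 6/9, 6/9, 10/9, 10/9, 10/5, 10/11.
The maximum over both is 11; one such subsequence is 26, 28, 24, 50, 20, 35, 32, 37, 13, 21, 14.

11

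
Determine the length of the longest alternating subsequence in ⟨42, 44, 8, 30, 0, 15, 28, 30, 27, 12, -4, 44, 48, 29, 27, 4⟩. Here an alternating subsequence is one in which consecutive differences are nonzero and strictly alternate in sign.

9

A longest alternating subsequence is 42, 44, 8, 30, 0, 28, 27, 44, 29 (positions 1,2,3,4,5,7,9,12,14); its 8 consecutive differences strictly alternate in sign, and length 9 is optimal.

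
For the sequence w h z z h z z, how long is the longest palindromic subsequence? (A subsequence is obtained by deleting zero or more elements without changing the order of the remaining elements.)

5

One longest palindromic subsequence is zzhzz (positions 3,4,5,6,7); it reads the same forward and backward, and the interval DP gives dp[1][7] = 5.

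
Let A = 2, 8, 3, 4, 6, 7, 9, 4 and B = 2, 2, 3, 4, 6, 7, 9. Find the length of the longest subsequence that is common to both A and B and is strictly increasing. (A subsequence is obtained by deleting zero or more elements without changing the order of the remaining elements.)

For each value that appears in both, track the longest common increasing run ending there.
The best achievable length is 6; one witness is 2, 3, 4, 6, 7, 9 (A-positions 1,3,4,5,6,7, B-positions 1,3,4,5,6,7).

6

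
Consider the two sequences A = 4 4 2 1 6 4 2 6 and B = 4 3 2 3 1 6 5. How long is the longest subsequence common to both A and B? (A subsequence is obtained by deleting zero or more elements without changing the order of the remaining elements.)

A longest common subsequence is 4, 2, 1, 6 (length 4); the LCS DP confirms no longer common subsequence exists.

4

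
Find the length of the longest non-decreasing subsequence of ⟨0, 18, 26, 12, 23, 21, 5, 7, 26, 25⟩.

4

Scanning left to right, the best length ending at each element is: 0→1, 18→2, 26→3, 12→2, 23→3, 21→3, 5→2, 7→3, 26→4, 25→4.
So the longest non-decreasing subsequence has length 4, e.g. 0, 18, 26, 26.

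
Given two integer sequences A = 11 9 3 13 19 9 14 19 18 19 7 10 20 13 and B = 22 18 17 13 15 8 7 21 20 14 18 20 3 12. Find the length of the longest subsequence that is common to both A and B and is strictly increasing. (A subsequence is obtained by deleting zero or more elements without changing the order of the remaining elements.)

4

A longest common strictly increasing subsequence is 13, 14, 18, 20 (length 4); it appears in order in both A and B, and no longer such subsequence exists.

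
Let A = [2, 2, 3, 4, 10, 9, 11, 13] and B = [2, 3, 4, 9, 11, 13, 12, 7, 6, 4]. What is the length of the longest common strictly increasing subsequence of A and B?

6

For each value that appears in both, track the longest common increasing run ending there.
The best achievable length is 6; one witness is 2, 3, 4, 9, 11, 13 (A-positions 1,3,4,6,7,8, B-positions 1,2,3,4,5,6).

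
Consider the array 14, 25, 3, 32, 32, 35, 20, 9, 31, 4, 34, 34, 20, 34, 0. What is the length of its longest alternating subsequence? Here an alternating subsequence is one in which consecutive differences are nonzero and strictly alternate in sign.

11

A longest alternating subsequence is 14, 25, 3, 32, 20, 31, 4, 34, 20, 34, 0 (positions 1,2,3,4,7,9,10,11,13,14,15); its 10 consecutive differences strictly alternate in sign, and length 11 is optimal.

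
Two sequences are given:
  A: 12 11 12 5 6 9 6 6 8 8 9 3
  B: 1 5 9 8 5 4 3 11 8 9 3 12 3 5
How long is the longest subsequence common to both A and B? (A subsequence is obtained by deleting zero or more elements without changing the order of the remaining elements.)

A longest common subsequence is 5, 9, 8, 8, 9, 3 (length 6); the LCS DP confirms no longer common subsequence exists.

6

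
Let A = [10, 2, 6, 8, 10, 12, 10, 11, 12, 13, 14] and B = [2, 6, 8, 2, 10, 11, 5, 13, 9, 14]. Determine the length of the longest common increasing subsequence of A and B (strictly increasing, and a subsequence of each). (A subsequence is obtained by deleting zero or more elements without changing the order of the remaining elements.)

For each value that appears in both, track the longest common increasing run ending there.
The best achievable length is 7; one witness is 2, 6, 8, 10, 11, 13, 14 (A-positions 2,3,4,5,8,10,11, B-positions 1,2,3,5,6,8,10).

7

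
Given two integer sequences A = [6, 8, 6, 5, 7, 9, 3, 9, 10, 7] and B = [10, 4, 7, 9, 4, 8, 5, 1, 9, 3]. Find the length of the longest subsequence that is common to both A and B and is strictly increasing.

For each value that appears in both, track the longest common increasing run ending there.
The best achievable length is 2; one witness is 7, 9 (A-positions 5,6, B-positions 3,4).

2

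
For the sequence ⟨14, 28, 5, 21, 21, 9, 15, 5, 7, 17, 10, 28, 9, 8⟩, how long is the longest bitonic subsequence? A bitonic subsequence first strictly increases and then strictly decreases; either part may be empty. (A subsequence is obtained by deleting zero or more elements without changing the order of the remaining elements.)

7

One longest bitonic subsequence is 14, 28, 21, 17, 10, 9, 8 (positions 1,2,5,10,11,13,14): it rises to 28 then falls. Length 7 is optimal.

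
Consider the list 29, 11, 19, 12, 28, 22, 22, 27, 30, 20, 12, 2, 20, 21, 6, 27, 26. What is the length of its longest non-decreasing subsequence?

Let dp[i] be the longest non-decreasing subsequence ending at position i. Then dp = [1, 1, 2, 2, 3, 3, 4, 5, 6, 3, 3, 1, 4, 5, 2, 6, 6].
The maximum is 6; one witness is 11, 19, 22, 22, 27, 30 at positions 2,3,6,7,8,9.

6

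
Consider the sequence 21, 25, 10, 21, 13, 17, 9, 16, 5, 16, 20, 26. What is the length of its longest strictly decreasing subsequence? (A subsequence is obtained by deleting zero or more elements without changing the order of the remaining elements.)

Scanning left to right, the best length ending at each element is: 21→1, 25→1, 10→2, 21→2, 13→3, 17→3, 9→4, 16→4, 5→5, 16→4, 20→3, 26→1.
So the longest decreasing subsequence has length 5, e.g. 25, 21, 13, 9, 5.

5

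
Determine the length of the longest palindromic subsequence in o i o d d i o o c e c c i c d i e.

One longest palindromic subsequence is idicccidi (positions 2,4,6,9,11,12,13,15,16); it reads the same forward and backward, and the interval DP gives dp[1][17] = 9.

9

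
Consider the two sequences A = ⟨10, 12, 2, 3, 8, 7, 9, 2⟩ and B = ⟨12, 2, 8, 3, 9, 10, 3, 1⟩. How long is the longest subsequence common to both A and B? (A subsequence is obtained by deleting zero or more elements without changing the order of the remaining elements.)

A longest common subsequence is 12, 2, 3, 9 (length 4); the LCS DP confirms no longer common subsequence exists.

4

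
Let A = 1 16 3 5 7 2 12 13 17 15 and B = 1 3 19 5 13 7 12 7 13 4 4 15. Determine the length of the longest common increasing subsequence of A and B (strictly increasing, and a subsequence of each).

7

A longest common strictly increasing subsequence is 1, 3, 5, 7, 12, 13, 15 (length 7); it appears in order in both A and B, and no longer such subsequence exists.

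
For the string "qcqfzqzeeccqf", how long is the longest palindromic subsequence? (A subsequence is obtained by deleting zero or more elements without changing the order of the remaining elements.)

Using dp[i][j] = 2 + dp[i+1][j−1] if the ends match, else max(dp[i+1][j], dp[i][j−1]):
dp[1][13] = 7. A witness is qczqzcq at positions 1,2,5,6,7,11,12.

7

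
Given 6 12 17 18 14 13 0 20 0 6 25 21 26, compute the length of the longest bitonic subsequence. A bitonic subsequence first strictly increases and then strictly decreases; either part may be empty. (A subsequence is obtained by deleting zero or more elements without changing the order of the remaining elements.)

7

One longest bitonic subsequence is 6, 12, 17, 18, 14, 13, 6 (positions 1,2,3,4,5,6,10): it rises to 18 then falls. Length 7 is optimal.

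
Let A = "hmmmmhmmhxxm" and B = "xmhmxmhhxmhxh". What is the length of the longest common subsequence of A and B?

7

A longest common subsequence is hmmhmhx (length 7); the LCS DP confirms no longer common subsequence exists.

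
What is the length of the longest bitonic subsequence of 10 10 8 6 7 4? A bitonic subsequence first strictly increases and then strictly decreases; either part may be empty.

Let inc[i] be the LIS ending at i and dec[i] the longest strictly decreasing subsequence starting at i. inc = [1, 1, 1, 1, 2, 1], dec = [4, 4, 3, 2, 2, 1].
max_i inc[i]+dec[i]−1 = 4, with one witness 10, 8, 7, 4.

4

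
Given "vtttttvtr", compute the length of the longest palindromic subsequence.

7

One longest palindromic subsequence is vtttttv (positions 1,2,3,4,5,6,7); it reads the same forward and backward, and the interval DP gives dp[1][9] = 7.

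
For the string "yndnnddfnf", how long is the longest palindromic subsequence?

Using dp[i][j] = 2 + dp[i+1][j−1] if the ends match, else max(dp[i+1][j], dp[i][j−1]):
dp[1][10] = 6. A witness is ndnndn at positions 2,3,4,5,7,9.

6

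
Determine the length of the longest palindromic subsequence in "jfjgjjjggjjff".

One longest palindromic subsequence is fjgjjjgjf (positions 2,3,4,5,6,7,9,11,13); it reads the same forward and backward, and the interval DP gives dp[1][13] = 9.

9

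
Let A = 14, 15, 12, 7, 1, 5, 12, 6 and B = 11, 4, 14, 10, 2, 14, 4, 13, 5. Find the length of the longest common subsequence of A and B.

2

Backtracking the LCS table gives one alignment: 14 (A1,B6) → 5 (A6,B9).
So the longest common subsequence has length 2.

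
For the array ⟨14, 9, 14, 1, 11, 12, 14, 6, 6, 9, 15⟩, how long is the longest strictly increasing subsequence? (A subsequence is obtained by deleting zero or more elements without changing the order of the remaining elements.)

5

One longest increasing subsequence is 9, 11, 12, 14, 15 (positions 2,5,6,7,11), of length 5; no longer one exists.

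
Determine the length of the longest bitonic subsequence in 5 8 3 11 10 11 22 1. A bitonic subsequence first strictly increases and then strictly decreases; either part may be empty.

Let inc[i] be the LIS ending at i and dec[i] the longest strictly decreasing subsequence starting at i. inc = [1, 2, 1, 3, 3, 4, 5, 1], dec = [3, 3, 2, 3, 2, 2, 2, 1].
max_i inc[i]+dec[i]−1 = 6, with one witness 5, 8, 10, 11, 22, 1.

6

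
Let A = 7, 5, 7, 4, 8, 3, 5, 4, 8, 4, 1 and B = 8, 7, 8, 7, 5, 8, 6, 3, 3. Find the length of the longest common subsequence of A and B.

4

Backtracking the LCS table gives one alignment: 7 (A1,B4) → 5 (A2,B5) → 8 (A5,B6) → 3 (A6,B9).
So the longest common subsequence has length 4.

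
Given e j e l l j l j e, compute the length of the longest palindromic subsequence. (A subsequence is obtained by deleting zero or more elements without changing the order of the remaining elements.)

7

One longest palindromic subsequence is ejljlje (positions 1,2,4,6,7,8,9); it reads the same forward and backward, and the interval DP gives dp[1][9] = 7.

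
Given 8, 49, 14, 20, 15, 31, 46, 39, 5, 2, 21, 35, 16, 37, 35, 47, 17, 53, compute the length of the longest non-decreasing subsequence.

8

Let dp[i] be the longest non-decreasing subsequence ending at position i. Then dp = [1, 2, 2, 3, 3, 4, 5, 5, 1, 1, 4, 5, 4, 6, 6, 7, 5, 8].
The maximum is 8; one witness is 8, 14, 20, 31, 35, 37, 47, 53 at positions 1,3,4,6,12,14,16,18.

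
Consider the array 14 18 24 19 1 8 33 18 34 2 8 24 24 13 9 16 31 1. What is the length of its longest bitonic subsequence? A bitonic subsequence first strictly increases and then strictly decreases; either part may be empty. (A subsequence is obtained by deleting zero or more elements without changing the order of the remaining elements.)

9

Let inc[i] be the LIS ending at i and dec[i] the longest strictly decreasing subsequence starting at i. inc = [1, 2, 3, 3, 1, 2, 4, 3, 5, 2, 3, 4, 4, 4, 4, 5, 6, 1], dec = [4, 4, 6, 5, 1, 3, 5, 4, 5, 2, 2, 4, 4, 3, 2, 2, 2, 1].
max_i inc[i]+dec[i]−1 = 9, with one witness 14, 18, 24, 33, 34, 24, 13, 9, 1.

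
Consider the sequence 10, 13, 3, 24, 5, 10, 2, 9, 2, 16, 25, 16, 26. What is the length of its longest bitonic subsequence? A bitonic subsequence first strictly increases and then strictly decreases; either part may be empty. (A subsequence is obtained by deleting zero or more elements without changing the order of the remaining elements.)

6

One longest bitonic subsequence is 10, 13, 24, 10, 9, 2 (positions 1,2,4,6,8,9): it rises to 24 then falls. Length 6 is optimal.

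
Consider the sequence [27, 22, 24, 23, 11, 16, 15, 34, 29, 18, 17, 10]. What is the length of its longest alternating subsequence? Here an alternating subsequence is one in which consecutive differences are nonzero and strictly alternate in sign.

8

A longest alternating subsequence is 27, 22, 24, 11, 16, 15, 34, 29 (positions 1,2,3,5,6,7,8,9); its 7 consecutive differences strictly alternate in sign, and length 8 is optimal.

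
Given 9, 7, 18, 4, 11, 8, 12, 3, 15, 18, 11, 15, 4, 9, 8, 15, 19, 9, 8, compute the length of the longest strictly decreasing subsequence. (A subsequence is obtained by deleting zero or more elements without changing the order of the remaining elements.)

5

Let dp[i] be the longest decreasing subsequence ending at position i. Then dp = [1, 2, 1, 3, 2, 3, 2, 4, 2, 1, 3, 2, 4, 4, 5, 2, 1, 4, 5].
The maximum is 5; one witness is 18, 12, 11, 9, 8 at positions 3,7,11,14,15.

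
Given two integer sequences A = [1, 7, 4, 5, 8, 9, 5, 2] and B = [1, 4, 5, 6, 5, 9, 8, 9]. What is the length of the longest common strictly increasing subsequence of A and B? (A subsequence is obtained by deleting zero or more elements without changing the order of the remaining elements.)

5

For each value that appears in both, track the longest common increasing run ending there.
The best achievable length is 5; one witness is 1, 4, 5, 8, 9 (A-positions 1,3,4,5,6, B-positions 1,2,3,7,8).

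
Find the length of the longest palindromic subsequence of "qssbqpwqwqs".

7

Using dp[i][j] = 2 + dp[i+1][j−1] if the ends match, else max(dp[i+1][j], dp[i][j−1]):
dp[1][11] = 7. A witness is sqwqwqs at positions 2,5,7,8,9,10,11.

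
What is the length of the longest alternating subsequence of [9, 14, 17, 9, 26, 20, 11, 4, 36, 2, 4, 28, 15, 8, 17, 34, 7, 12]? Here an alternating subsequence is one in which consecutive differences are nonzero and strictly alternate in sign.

12

A longest alternating subsequence is 9, 14, 9, 26, 20, 36, 2, 28, 15, 17, 7, 12 (positions 1,2,4,5,6,9,10,12,13,15,17,18); its 11 consecutive differences strictly alternate in sign, and length 12 is optimal.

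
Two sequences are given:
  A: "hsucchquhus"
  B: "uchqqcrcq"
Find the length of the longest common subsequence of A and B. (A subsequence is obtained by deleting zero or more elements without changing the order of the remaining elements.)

A longest common subsequence is hccq (length 4); the LCS DP confirms no longer common subsequence exists.

4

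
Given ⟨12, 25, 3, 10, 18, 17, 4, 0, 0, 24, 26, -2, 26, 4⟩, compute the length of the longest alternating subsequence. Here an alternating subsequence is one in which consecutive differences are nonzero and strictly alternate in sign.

9

Track the best alternating length ending on an up-step vs a down-step at each position: up/down = 1/1, 2/1, 1/3, 4/3, 4/3, 4/5, 4/5, 1/5, 1/5, 6/3, 6/1, 1/7, 8/1, 8/9.
The maximum over both is 9; one such subsequence is 12, 25, 3, 18, 17, 24, -2, 26, 4.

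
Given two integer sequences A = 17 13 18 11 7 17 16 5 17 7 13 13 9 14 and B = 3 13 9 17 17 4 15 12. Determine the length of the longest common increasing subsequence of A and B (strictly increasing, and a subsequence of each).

For each value that appears in both, track the longest common increasing run ending there.
The best achievable length is 2; one witness is 13, 17 (A-positions 2,6, B-positions 2,4).

2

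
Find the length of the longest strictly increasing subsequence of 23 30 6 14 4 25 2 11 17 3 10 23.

4

Let dp[i] be the longest increasing subsequence ending at position i. Then dp = [1, 2, 1, 2, 1, 3, 1, 2, 3, 2, 3, 4].
The maximum is 4; one witness is 6, 14, 17, 23 at positions 3,4,9,12.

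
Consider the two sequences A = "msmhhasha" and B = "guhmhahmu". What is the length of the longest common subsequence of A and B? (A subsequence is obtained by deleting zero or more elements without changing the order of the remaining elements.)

A longest common subsequence is mhah (length 4); the LCS DP confirms no longer common subsequence exists.

4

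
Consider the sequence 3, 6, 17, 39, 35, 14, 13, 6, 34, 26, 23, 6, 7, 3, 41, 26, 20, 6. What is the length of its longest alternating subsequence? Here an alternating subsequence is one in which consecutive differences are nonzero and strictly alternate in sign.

A longest alternating subsequence is 3, 17, 14, 34, 6, 7, 3, 41, 26 (positions 1,3,6,9,12,13,14,15,16); its 8 consecutive differences strictly alternate in sign, and length 9 is optimal.

9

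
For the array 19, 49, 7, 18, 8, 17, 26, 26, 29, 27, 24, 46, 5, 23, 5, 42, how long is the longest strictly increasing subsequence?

6

One longest increasing subsequence is 7, 8, 17, 26, 29, 46 (positions 3,5,6,7,9,12), of length 6; no longer one exists.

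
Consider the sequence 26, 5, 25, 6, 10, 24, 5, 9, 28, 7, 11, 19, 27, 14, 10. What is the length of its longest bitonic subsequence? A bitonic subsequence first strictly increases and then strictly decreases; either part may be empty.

One longest bitonic subsequence is 5, 6, 10, 24, 28, 27, 14, 10 (positions 2,4,5,6,9,13,14,15): it rises to 28 then falls. Length 8 is optimal.

8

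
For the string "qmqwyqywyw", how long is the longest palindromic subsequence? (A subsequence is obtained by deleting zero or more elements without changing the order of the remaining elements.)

Using dp[i][j] = 2 + dp[i+1][j−1] if the ends match, else max(dp[i+1][j], dp[i][j−1]):
dp[1][10] = 5. A witness is wywyw at positions 4,5,8,9,10.

5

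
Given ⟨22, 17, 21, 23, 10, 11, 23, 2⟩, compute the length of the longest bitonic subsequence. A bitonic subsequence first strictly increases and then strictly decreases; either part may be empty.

5

One longest bitonic subsequence is 17, 21, 23, 11, 2 (positions 2,3,4,6,8): it rises to 23 then falls. Length 5 is optimal.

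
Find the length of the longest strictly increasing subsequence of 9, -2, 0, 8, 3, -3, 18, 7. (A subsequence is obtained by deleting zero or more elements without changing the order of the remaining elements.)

4

Let dp[i] be the longest increasing subsequence ending at position i. Then dp = [1, 1, 2, 3, 3, 1, 4, 4].
The maximum is 4; one witness is -2, 0, 8, 18 at positions 2,3,4,7.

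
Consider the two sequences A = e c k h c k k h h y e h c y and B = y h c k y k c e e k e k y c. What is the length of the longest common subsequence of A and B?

A longest common subsequence is ckckkyc (length 7); the LCS DP confirms no longer common subsequence exists.

7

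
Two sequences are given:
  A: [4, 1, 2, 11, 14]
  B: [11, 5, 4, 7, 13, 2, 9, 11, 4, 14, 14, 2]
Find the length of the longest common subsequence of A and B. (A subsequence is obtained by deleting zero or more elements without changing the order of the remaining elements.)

4

A longest common subsequence is 4, 2, 11, 14 (length 4); the LCS DP confirms no longer common subsequence exists.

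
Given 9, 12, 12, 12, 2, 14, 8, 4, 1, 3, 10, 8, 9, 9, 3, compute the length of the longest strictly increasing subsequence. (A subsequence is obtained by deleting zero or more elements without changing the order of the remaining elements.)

One longest increasing subsequence is 2, 4, 8, 9 (positions 5,8,12,13), of length 4; no longer one exists.

4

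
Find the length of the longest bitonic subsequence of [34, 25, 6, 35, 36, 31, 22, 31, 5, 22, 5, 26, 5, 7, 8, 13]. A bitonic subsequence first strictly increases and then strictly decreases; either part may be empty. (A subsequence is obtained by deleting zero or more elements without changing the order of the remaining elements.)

Let inc[i] be the LIS ending at i and dec[i] the longest strictly decreasing subsequence starting at i. inc = [1, 1, 1, 2, 3, 2, 2, 3, 1, 2, 1, 3, 1, 2, 3, 4], dec = [4, 3, 2, 4, 4, 3, 2, 3, 1, 2, 1, 2, 1, 1, 1, 1].
max_i inc[i]+dec[i]−1 = 6, with one witness 34, 35, 36, 31, 26, 13.

6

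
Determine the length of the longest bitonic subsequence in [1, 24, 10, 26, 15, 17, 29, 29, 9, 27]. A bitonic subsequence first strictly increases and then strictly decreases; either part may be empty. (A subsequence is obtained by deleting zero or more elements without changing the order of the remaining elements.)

6

One longest bitonic subsequence is 1, 10, 15, 17, 29, 27 (positions 1,3,5,6,7,10): it rises to 29 then falls. Length 6 is optimal.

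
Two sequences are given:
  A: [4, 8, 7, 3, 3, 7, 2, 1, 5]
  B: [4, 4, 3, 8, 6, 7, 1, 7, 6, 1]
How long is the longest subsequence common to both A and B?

A longest common subsequence is 4, 8, 7, 7, 1 (length 5); the LCS DP confirms no longer common subsequence exists.

5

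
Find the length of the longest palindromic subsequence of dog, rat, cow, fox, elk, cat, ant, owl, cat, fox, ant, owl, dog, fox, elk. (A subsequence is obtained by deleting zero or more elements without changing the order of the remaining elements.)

7

Using dp[i][j] = 2 + dp[i+1][j−1] if the ends match, else max(dp[i+1][j], dp[i][j−1]):
dp[1][15] = 7. A witness is dog fox cat owl cat fox dog at positions 1,4,6,8,9,10,13.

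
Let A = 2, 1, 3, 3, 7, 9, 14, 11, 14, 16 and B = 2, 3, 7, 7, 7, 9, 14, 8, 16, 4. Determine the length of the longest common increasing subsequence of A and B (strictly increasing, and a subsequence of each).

A longest common strictly increasing subsequence is 2, 3, 7, 9, 14, 16 (length 6); it appears in order in both A and B, and no longer such subsequence exists.

6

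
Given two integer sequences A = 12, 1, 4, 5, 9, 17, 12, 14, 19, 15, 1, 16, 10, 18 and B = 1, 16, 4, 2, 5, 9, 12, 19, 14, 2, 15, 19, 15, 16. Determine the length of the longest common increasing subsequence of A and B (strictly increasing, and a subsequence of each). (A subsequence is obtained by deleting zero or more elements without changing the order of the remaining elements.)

8

For each value that appears in both, track the longest common increasing run ending there.
The best achievable length is 8; one witness is 1, 4, 5, 9, 12, 14, 15, 16 (A-positions 2,3,4,5,7,8,10,12, B-positions 1,3,5,6,7,9,11,14).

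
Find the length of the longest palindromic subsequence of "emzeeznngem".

One longest palindromic subsequence is mennem (positions 2,4,7,8,10,11); it reads the same forward and backward, and the interval DP gives dp[1][11] = 6.

6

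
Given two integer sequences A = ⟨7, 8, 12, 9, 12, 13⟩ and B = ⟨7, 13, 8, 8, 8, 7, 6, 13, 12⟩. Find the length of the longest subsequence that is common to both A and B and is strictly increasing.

3

A longest common strictly increasing subsequence is 7, 8, 13 (length 3); it appears in order in both A and B, and no longer such subsequence exists.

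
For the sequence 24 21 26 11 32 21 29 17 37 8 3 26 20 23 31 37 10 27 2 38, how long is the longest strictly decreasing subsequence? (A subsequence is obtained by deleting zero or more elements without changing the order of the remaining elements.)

Let dp[i] be the longest decreasing subsequence ending at position i. Then dp = [1, 2, 1, 3, 1, 2, 2, 3, 1, 4, 5, 3, 4, 4, 2, 1, 5, 3, 6, 1].
The maximum is 6; one witness is 24, 21, 11, 8, 3, 2 at positions 1,2,4,10,11,19.

6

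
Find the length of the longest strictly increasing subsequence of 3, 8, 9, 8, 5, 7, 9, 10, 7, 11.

Let dp[i] be the longest increasing subsequence ending at position i. Then dp = [1, 2, 3, 2, 2, 3, 4, 5, 3, 6].
The maximum is 6; one witness is 3, 5, 7, 9, 10, 11 at positions 1,5,6,7,8,10.

6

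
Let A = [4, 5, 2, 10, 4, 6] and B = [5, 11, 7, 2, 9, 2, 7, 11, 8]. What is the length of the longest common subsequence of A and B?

Backtracking the LCS table gives one alignment: 5 (A2,B1) → 2 (A3,B6).
So the longest common subsequence has length 2.

2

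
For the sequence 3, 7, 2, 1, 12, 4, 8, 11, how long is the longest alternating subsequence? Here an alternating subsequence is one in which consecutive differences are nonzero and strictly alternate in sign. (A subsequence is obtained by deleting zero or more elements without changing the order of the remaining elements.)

6

Track the best alternating length ending on an up-step vs a down-step at each position: up/down = 1/1, 2/1, 1/3, 1/3, 4/1, 4/5, 6/5, 6/5.
The maximum over both is 6; one such subsequence is 3, 7, 2, 12, 4, 8.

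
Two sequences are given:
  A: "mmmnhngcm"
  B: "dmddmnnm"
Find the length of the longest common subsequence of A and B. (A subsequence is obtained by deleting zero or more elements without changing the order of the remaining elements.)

5

A longest common subsequence is mmnnm (length 5); the LCS DP confirms no longer common subsequence exists.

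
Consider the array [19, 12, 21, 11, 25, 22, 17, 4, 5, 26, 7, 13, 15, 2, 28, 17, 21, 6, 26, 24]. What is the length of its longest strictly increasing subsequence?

Scanning left to right, the best length ending at each element is: 19→1, 12→1, 21→2, 11→1, 25→3, 22→3, 17→2, 4→1, 5→2, 26→4, 7→3, 13→4, 15→5, 2→1, 28→6, 17→6, 21→7, 6→3, 26→8, 24→8.
So the longest increasing subsequence has length 8, e.g. 4, 5, 7, 13, 15, 17, 21, 26.

8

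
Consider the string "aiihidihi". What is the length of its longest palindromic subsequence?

7

One longest palindromic subsequence is ihidihi (positions 2,4,5,6,7,8,9); it reads the same forward and backward, and the interval DP gives dp[1][9] = 7.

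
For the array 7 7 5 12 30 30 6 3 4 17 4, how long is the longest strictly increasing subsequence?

Let dp[i] be the longest increasing subsequence ending at position i. Then dp = [1, 1, 1, 2, 3, 3, 2, 1, 2, 3, 2].
The maximum is 3; one witness is 7, 12, 30 at positions 1,4,5.

3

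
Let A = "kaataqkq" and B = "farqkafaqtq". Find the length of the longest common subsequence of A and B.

Backtracking the LCS table gives one alignment: k (A1,B5) → a (A2,B6) → a (A3,B8) → t (A4,B10) → q (A8,B11).
So the longest common subsequence has length 5.

5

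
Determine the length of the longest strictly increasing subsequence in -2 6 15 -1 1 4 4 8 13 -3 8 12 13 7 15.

8

One longest increasing subsequence is -2, -1, 1, 4, 8, 12, 13, 15 (positions 1,4,5,6,8,12,13,15), of length 8; no longer one exists.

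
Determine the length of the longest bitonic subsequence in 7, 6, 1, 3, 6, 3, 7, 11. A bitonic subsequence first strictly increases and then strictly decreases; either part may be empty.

5

Let inc[i] be the LIS ending at i and dec[i] the longest strictly decreasing subsequence starting at i. inc = [1, 1, 1, 2, 3, 2, 4, 5], dec = [3, 2, 1, 1, 2, 1, 1, 1].
max_i inc[i]+dec[i]−1 = 5, with one witness 1, 3, 6, 7, 11.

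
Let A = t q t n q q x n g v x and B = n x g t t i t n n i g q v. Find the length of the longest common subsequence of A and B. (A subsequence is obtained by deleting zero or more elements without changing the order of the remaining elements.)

Backtracking the LCS table gives one alignment: t (A1,B5) → t (A3,B7) → n (A4,B8) → n (A8,B9) → g (A9,B11) → v (A10,B13).
So the longest common subsequence has length 6.

6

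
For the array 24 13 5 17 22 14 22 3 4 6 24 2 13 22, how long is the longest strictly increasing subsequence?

5

Let dp[i] be the longest increasing subsequence ending at position i. Then dp = [1, 1, 1, 2, 3, 2, 3, 1, 2, 3, 4, 1, 4, 5].
The maximum is 5; one witness is 3, 4, 6, 13, 22 at positions 8,9,10,13,14.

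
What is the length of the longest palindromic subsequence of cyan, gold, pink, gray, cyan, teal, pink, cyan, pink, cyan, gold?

One longest palindromic subsequence is gold cyan pink cyan pink cyan gold (positions 2,5,7,8,9,10,11); it reads the same forward and backward, and the interval DP gives dp[1][11] = 7.

7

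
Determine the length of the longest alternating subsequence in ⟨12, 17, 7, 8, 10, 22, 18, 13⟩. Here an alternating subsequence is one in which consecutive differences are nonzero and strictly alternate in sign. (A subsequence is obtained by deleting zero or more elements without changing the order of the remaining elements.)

5

A longest alternating subsequence is 12, 17, 7, 22, 18 (positions 1,2,3,6,7); its 4 consecutive differences strictly alternate in sign, and length 5 is optimal.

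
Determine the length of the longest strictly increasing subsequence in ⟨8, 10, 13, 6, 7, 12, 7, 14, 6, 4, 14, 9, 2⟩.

4

One longest increasing subsequence is 8, 10, 13, 14 (positions 1,2,3,8), of length 4; no longer one exists.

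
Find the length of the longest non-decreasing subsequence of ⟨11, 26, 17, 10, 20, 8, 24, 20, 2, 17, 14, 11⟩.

4

One longest non-decreasing subsequence is 11, 17, 20, 24 (positions 1,3,5,7), of length 4; no longer one exists.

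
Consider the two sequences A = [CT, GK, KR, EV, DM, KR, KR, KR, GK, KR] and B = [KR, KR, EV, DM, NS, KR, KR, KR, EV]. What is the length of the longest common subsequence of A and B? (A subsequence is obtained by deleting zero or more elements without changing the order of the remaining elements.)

A longest common subsequence is KR, EV, DM, KR, KR, KR (length 6); the LCS DP confirms no longer common subsequence exists.

6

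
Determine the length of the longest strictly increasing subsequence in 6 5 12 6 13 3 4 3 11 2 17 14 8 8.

4

Scanning left to right, the best length ending at each element is: 6→1, 5→1, 12→2, 6→2, 13→3, 3→1, 4→2, 3→1, 11→3, 2→1, 17→4, 14→4, 8→3, 8→3.
So the longest increasing subsequence has length 4, e.g. 6, 12, 13, 17.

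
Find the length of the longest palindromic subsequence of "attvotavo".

One longest palindromic subsequence is atota (positions 1,2,5,6,7); it reads the same forward and backward, and the interval DP gives dp[1][9] = 5.

5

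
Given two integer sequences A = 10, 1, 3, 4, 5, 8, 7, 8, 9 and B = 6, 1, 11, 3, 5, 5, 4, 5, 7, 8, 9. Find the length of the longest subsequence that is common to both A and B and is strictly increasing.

7

A longest common strictly increasing subsequence is 1, 3, 4, 5, 7, 8, 9 (length 7); it appears in order in both A and B, and no longer such subsequence exists.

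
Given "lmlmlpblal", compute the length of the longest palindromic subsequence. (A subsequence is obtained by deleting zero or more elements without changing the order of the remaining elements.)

One longest palindromic subsequence is llbll (positions 1,5,7,8,10); it reads the same forward and backward, and the interval DP gives dp[1][10] = 5.

5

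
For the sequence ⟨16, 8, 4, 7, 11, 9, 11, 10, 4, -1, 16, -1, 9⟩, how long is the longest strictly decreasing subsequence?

5

One longest decreasing subsequence is 16, 8, 7, 4, -1 (positions 1,2,4,9,10), of length 5; no longer one exists.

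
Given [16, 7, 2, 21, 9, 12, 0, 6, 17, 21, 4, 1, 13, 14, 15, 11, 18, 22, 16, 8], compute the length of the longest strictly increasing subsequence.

8

One longest increasing subsequence is 7, 9, 12, 13, 14, 15, 18, 22 (positions 2,5,6,13,14,15,17,18), of length 8; no longer one exists.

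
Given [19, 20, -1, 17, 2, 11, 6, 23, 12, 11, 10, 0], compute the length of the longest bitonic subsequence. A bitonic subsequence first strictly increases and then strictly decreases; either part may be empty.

8

One longest bitonic subsequence is -1, 2, 11, 23, 12, 11, 10, 0 (positions 3,5,6,8,9,10,11,12): it rises to 23 then falls. Length 8 is optimal.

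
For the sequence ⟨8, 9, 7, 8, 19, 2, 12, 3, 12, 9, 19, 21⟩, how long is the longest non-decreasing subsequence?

6

Let dp[i] be the longest non-decreasing subsequence ending at position i. Then dp = [1, 2, 1, 2, 3, 1, 3, 2, 4, 3, 5, 6].
The maximum is 6; one witness is 8, 9, 12, 12, 19, 21 at positions 1,2,7,9,11,12.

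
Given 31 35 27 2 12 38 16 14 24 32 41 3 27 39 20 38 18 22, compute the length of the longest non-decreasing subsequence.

6

Let dp[i] be the longest non-decreasing subsequence ending at position i. Then dp = [1, 2, 1, 1, 2, 3, 3, 3, 4, 5, 6, 2, 5, 6, 4, 6, 4, 5].
The maximum is 6; one witness is 2, 12, 16, 24, 32, 41 at positions 4,5,7,9,10,11.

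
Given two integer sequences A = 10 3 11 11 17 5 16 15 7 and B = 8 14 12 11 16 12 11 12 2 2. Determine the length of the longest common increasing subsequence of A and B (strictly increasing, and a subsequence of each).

A longest common strictly increasing subsequence is 11, 16 (length 2); it appears in order in both A and B, and no longer such subsequence exists.

2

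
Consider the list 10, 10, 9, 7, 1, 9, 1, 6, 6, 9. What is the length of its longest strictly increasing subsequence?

Scanning left to right, the best length ending at each element is: 10→1, 10→1, 9→1, 7→1, 1→1, 9→2, 1→1, 6→2, 6→2, 9→3.
So the longest increasing subsequence has length 3, e.g. 1, 6, 9.

3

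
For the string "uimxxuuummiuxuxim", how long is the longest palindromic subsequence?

One longest palindromic subsequence is mxuummuuxm (positions 3,5,6,8,9,10,12,14,15,17); it reads the same forward and backward, and the interval DP gives dp[1][17] = 10.

10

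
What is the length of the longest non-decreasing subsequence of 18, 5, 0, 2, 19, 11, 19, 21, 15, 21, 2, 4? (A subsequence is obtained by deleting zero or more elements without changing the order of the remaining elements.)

Let dp[i] be the longest non-decreasing subsequence ending at position i. Then dp = [1, 1, 1, 2, 3, 3, 4, 5, 4, 6, 3, 4].
The maximum is 6; one witness is 0, 2, 19, 19, 21, 21 at positions 3,4,5,7,8,10.

6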